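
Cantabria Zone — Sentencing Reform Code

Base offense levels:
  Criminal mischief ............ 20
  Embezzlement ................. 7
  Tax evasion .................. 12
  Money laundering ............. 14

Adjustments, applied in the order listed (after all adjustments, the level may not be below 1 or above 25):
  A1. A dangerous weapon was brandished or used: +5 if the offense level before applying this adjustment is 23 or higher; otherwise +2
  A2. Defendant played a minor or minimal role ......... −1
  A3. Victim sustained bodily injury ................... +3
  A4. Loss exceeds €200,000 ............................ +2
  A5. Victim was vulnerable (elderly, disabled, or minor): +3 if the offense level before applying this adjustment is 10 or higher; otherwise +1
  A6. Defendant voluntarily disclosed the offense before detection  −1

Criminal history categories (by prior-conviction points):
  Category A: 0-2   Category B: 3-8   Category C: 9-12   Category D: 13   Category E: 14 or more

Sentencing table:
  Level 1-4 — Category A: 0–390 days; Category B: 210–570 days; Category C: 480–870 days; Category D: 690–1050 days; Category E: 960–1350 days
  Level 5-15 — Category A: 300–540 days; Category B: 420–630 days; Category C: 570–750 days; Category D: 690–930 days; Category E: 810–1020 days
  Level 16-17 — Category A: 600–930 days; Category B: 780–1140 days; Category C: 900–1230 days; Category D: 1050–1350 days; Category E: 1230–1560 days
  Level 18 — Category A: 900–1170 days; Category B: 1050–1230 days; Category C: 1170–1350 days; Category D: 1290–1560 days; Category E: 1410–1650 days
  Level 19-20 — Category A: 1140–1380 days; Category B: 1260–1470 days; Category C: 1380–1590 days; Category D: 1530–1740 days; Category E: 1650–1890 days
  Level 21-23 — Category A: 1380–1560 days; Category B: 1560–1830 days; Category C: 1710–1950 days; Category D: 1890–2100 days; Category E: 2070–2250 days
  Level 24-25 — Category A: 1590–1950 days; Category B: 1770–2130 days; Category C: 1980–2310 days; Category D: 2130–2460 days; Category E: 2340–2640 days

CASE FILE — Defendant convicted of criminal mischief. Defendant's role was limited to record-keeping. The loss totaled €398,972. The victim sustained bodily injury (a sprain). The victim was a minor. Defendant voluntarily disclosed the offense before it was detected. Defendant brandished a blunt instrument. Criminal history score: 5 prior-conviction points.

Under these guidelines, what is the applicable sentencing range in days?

1770-2130 days

Base offense level for criminal mischief: 20.
A1 applies (level before this adjustment is 20 < 23, so +2): 20 + 2 = 22.
A2 applies: 22 − 1 = 21.
A3 applies: 21 + 3 = 24.
A4 applies: 24 + 2 = 26.
A5 applies (level before this adjustment is 26 ≥ 10, so +3): 26 + 3 = 29.
A6 applies: 29 − 1 = 28.
Level 28 exceeds the maximum of 25; capped at 25.
Final offense level: 25.
Criminal history: 5 prior points → Category B (3-8).
Level 25 falls in the 24-25 band.
Grid: Level 24-25 × Category B = 1770-2130 days.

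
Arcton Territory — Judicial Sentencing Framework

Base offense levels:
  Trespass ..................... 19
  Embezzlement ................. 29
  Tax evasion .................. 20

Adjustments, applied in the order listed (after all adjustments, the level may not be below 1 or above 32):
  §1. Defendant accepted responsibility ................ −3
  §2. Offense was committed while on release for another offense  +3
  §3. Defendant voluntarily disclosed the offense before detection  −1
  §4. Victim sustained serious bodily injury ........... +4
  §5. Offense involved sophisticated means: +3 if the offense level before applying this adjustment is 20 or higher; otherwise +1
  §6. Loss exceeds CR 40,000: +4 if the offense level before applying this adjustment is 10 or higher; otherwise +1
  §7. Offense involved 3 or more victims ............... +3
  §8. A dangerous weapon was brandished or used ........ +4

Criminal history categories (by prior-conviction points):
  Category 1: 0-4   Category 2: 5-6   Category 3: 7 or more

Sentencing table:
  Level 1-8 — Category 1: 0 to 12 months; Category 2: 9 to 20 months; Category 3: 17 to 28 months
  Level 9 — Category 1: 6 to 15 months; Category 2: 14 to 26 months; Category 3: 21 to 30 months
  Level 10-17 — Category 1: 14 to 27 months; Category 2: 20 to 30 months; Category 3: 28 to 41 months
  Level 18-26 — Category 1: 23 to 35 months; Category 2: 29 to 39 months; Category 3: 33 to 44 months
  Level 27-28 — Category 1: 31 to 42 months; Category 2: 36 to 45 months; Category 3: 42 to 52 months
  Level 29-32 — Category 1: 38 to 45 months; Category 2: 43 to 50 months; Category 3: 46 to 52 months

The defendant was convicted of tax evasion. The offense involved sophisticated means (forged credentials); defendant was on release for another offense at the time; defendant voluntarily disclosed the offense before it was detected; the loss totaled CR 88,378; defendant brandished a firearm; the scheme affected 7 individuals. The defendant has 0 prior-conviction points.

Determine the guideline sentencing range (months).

38-45 months

Base offense level for tax evasion: 20.
§1 does not apply.
§2 applies: 20 + 3 = 23.
§3 applies: 23 − 1 = 22.
§5 applies (level before this adjustment is 22 ≥ 20, so +3): 22 + 3 = 25.
§6 applies (level before this adjustment is 25 ≥ 10, so +4): 25 + 4 = 29.
§7 applies: 29 + 3 = 32.
§8 applies: 32 + 4 = 36.
Level 36 exceeds the maximum of 32; capped at 32.
Final offense level: 32.
Criminal history: 0 prior points → Category 1 (0-4).
Level 32 falls in the 29-32 band.
Grid: Level 29-32 × Category 1 = 38-45 months.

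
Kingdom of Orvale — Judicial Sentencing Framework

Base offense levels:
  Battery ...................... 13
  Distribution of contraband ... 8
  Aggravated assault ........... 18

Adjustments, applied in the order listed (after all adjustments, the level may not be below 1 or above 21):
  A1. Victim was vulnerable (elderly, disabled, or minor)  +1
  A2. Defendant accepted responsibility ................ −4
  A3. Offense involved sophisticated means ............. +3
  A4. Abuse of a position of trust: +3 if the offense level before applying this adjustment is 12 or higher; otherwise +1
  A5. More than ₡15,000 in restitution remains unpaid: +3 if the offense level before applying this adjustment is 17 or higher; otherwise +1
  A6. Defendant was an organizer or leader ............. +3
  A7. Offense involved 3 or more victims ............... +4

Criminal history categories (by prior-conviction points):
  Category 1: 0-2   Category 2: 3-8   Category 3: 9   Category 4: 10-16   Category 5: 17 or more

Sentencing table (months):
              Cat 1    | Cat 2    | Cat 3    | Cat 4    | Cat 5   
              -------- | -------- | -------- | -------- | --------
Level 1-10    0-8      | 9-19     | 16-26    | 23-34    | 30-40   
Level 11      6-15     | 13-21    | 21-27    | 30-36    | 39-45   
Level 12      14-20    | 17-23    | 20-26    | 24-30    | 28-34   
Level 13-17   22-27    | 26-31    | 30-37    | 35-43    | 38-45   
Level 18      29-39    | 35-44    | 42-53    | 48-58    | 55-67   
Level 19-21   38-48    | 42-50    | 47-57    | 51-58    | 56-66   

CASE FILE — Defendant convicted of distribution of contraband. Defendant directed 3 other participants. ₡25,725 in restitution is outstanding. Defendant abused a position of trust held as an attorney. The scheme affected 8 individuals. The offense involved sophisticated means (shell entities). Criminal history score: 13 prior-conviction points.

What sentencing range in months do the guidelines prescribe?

51-58 months

Base offense level for distribution of contraband: 8.
A1 does not apply.
A2 does not apply.
A3 applies: 8 + 3 = 11.
A4 applies (level before this adjustment is 11 < 12, so +1): 11 + 1 = 12.
A5 applies (level before this adjustment is 12 < 17, so +1): 12 + 1 = 13.
A6 applies: 13 + 3 = 16.
A7 applies: 16 + 4 = 20.
Final offense level: 20.
Criminal history: 13 prior points → Category 4 (10-16).
Level 20 falls in the 19-21 band.
Grid: Level 19-21 × Category 4 = 51-58 months.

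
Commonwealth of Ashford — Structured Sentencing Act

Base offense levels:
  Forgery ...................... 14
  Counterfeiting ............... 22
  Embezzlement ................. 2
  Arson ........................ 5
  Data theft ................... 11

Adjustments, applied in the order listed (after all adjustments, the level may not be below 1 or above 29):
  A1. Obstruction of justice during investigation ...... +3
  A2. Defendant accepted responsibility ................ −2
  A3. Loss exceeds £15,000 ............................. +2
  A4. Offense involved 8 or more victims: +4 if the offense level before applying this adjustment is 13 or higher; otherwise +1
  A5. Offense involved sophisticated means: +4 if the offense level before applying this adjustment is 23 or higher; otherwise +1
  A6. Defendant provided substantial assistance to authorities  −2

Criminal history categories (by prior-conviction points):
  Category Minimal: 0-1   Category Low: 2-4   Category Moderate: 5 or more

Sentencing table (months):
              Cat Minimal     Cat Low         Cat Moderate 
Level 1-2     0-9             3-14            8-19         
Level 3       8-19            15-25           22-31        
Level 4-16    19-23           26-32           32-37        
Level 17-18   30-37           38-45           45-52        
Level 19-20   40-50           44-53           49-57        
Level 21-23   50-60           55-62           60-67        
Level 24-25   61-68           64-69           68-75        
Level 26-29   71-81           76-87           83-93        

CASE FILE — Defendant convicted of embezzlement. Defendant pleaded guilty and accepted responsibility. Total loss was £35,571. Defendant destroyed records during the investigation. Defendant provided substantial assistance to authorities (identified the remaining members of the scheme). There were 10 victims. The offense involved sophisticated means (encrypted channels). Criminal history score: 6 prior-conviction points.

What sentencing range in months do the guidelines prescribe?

Base offense level for embezzlement: 2.
A1 applies: 2 + 3 = 5.
A2 applies: 5 − 2 = 3.
A3 applies: 3 + 2 = 5.
A4 applies (level before this adjustment is 5 < 13, so +1): 5 + 1 = 6.
A5 applies (level before this adjustment is 6 < 23, so +1): 6 + 1 = 7.
A6 applies: 7 − 2 = 5.
Final offense level: 5.
Criminal history: 6 prior points → Category Moderate (5+).
Level 5 falls in the 4-16 band.
Grid: Level 4-16 × Category Moderate = 32-37 months.

32-37 months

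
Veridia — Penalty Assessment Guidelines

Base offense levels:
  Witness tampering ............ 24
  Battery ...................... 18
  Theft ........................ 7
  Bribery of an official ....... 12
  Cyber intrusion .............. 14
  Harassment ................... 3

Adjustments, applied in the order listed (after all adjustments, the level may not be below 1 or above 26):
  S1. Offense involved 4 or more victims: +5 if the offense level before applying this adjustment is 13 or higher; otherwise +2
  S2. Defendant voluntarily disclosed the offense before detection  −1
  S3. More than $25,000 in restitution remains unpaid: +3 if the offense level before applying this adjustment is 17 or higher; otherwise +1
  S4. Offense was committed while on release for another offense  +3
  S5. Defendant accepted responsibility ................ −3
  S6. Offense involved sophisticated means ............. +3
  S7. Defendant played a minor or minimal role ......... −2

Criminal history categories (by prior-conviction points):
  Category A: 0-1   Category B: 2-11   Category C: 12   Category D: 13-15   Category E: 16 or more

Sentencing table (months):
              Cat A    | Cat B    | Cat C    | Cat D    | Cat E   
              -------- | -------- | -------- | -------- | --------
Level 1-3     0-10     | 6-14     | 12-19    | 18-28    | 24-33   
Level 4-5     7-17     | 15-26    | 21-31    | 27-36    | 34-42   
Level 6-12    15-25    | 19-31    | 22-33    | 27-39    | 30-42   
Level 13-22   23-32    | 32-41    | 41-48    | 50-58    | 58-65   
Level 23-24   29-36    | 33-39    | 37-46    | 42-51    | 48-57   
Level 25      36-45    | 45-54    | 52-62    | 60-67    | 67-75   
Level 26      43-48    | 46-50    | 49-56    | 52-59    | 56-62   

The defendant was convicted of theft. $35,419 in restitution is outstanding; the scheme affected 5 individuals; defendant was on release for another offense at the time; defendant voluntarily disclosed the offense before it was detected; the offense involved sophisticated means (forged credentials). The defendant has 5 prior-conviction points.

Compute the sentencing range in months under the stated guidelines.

32-41 months

Base offense level for theft: 7.
S1 applies (level before this adjustment is 7 < 13, so +2): 7 + 2 = 9.
S2 applies: 9 − 1 = 8.
S3 applies (level before this adjustment is 8 < 17, so +1): 8 + 1 = 9.
S4 applies: 9 + 3 = 12.
S5 does not apply.
S6 applies: 12 + 3 = 15.
S7 does not apply.
Final offense level: 15.
Criminal history: 5 prior points → Category B (2-11).
Level 15 falls in the 13-22 band.
Grid: Level 13-22 × Category B = 32-41 months.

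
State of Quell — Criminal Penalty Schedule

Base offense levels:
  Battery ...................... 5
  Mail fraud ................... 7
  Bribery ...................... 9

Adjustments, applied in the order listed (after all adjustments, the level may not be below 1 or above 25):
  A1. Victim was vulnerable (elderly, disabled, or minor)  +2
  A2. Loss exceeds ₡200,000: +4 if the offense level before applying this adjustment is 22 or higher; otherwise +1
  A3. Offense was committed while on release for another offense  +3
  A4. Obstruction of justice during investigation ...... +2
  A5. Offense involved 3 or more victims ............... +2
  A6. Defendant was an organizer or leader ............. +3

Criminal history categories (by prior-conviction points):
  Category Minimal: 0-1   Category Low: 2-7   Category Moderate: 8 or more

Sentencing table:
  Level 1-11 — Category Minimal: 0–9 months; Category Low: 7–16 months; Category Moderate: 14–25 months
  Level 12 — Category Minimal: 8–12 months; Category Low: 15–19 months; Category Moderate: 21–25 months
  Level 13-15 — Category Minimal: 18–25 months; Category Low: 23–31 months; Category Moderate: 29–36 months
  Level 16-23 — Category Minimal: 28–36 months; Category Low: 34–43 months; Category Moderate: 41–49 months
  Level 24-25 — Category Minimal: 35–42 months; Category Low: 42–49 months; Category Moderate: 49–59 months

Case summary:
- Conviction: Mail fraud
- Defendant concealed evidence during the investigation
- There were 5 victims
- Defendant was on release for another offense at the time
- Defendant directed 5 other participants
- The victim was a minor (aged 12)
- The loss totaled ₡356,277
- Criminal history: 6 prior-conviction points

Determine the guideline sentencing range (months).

34-43 months

Base offense level for mail fraud: 7.
A1 applies: 7 + 2 = 9.
A2 applies (level before this adjustment is 9 < 22, so +1): 9 + 1 = 10.
A3 applies: 10 + 3 = 13.
A4 applies: 13 + 2 = 15.
A5 applies: 15 + 2 = 17.
A6 applies: 17 + 3 = 20.
Final offense level: 20.
Criminal history: 6 prior points → Category Low (2-7).
Level 20 falls in the 16-23 band.
Grid: Level 16-23 × Category Low = 34-43 months.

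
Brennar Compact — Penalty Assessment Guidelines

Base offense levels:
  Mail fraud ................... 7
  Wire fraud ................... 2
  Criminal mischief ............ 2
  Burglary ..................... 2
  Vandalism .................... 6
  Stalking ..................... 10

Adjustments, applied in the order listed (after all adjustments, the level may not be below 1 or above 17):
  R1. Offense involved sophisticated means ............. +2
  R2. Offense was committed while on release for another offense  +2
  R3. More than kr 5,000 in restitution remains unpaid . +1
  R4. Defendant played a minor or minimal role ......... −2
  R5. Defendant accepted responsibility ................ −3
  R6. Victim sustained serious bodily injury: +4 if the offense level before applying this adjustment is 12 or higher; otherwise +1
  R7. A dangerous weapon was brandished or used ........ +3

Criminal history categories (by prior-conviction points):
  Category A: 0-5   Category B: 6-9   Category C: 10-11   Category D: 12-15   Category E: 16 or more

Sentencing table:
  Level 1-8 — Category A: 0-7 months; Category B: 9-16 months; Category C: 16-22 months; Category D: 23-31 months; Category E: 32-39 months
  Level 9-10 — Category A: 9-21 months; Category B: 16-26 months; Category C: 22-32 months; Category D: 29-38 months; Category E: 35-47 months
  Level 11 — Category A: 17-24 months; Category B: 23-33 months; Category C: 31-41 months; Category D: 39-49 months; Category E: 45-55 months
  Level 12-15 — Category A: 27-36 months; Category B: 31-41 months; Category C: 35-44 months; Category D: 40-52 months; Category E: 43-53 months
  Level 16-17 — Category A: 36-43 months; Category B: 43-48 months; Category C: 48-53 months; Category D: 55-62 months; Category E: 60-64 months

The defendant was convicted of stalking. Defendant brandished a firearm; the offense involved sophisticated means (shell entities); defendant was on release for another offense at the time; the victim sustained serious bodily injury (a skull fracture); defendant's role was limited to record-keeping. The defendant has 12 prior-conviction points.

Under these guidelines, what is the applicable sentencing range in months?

Base offense level for stalking: 10.
R1 applies: 10 + 2 = 12.
R2 applies: 12 + 2 = 14.
R3 does not apply.
R4 applies: 14 − 2 = 12.
R5 does not apply.
R6 applies (level before this adjustment is 12 ≥ 12, so +4): 12 + 4 = 16.
R7 applies: 16 + 3 = 19.
Level 19 exceeds the maximum of 17; capped at 17.
Final offense level: 17.
Criminal history: 12 prior points → Category D (12-15).
Level 17 falls in the 16-17 band.
Grid: Level 16-17 × Category D = 55-62 months.

55-62 months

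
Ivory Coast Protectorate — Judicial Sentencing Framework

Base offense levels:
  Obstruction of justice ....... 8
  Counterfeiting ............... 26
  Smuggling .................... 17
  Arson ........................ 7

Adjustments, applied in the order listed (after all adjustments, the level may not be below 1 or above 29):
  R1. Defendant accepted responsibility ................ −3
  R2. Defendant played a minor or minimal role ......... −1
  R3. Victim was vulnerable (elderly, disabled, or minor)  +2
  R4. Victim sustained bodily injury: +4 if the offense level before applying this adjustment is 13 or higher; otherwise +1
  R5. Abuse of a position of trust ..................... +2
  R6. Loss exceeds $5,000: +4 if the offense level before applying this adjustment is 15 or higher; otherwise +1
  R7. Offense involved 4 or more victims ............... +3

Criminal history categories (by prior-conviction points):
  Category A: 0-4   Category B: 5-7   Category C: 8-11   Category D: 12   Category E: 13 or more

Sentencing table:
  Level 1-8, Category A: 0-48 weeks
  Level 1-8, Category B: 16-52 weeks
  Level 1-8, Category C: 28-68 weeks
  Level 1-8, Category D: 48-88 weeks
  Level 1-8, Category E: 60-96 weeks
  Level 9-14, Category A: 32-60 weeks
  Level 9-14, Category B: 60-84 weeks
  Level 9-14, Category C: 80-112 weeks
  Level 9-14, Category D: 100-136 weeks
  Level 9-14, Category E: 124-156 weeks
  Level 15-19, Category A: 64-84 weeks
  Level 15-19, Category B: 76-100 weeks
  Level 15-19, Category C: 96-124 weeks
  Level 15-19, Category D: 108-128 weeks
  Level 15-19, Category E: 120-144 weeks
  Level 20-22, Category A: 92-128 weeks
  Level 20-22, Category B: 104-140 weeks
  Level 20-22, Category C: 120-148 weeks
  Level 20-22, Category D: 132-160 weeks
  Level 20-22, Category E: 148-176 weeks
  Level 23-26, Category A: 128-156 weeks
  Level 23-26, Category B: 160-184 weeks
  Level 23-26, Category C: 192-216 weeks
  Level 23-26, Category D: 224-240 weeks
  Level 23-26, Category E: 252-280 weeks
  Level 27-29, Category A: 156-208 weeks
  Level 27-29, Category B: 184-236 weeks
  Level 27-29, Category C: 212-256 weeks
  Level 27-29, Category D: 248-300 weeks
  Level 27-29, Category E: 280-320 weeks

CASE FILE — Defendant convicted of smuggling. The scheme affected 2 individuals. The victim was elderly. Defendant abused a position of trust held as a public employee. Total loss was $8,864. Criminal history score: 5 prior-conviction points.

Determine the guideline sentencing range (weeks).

Base offense level for smuggling: 17.
R2 does not apply.
R3 applies: 17 + 2 = 19.
R5 applies: 19 + 2 = 21.
R6 applies (level before this adjustment is 21 ≥ 15, so +4): 21 + 4 = 25.
R7 does not apply.
Final offense level: 25.
Criminal history: 5 prior points → Category B (5-7).
Level 25 falls in the 23-26 band.
Grid: Level 23-26 × Category B = 160-184 weeks.

160-184 weeks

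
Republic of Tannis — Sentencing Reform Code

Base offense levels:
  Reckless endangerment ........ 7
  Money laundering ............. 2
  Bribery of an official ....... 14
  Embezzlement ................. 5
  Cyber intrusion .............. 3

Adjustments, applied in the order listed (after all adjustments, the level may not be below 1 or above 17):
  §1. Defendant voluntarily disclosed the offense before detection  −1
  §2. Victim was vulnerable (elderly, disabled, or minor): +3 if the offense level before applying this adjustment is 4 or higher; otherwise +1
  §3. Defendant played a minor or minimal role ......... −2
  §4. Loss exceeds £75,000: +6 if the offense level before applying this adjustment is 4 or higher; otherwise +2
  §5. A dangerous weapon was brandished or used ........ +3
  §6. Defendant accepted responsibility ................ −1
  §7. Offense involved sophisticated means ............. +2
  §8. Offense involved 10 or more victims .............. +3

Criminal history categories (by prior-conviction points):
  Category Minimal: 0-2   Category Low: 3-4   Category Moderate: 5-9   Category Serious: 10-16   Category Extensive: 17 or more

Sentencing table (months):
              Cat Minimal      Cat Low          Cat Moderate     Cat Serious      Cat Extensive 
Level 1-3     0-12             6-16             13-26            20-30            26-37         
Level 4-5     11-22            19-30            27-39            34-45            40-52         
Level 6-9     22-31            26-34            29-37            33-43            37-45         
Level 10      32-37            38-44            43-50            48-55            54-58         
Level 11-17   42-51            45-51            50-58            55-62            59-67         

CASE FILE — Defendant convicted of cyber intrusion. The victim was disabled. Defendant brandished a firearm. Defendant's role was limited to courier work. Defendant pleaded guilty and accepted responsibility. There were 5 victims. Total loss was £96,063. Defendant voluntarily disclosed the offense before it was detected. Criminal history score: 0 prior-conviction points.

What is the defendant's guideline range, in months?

Base offense level for cyber intrusion: 3.
§1 applies: 3 − 1 = 2.
§2 applies (level before this adjustment is 2 < 4, so +1): 2 + 1 = 3.
§3 applies: 3 − 2 = 1.
§4 applies (level before this adjustment is 1 < 4, so +2): 1 + 2 = 3.
§5 applies: 3 + 3 = 6.
§6 applies: 6 − 1 = 5.
Final offense level: 5.
Criminal history: 0 prior points → Category Minimal (0-2).
Level 5 falls in the 4-5 band.
Grid: Level 4-5 × Category Minimal = 11-22 months.

11-22 months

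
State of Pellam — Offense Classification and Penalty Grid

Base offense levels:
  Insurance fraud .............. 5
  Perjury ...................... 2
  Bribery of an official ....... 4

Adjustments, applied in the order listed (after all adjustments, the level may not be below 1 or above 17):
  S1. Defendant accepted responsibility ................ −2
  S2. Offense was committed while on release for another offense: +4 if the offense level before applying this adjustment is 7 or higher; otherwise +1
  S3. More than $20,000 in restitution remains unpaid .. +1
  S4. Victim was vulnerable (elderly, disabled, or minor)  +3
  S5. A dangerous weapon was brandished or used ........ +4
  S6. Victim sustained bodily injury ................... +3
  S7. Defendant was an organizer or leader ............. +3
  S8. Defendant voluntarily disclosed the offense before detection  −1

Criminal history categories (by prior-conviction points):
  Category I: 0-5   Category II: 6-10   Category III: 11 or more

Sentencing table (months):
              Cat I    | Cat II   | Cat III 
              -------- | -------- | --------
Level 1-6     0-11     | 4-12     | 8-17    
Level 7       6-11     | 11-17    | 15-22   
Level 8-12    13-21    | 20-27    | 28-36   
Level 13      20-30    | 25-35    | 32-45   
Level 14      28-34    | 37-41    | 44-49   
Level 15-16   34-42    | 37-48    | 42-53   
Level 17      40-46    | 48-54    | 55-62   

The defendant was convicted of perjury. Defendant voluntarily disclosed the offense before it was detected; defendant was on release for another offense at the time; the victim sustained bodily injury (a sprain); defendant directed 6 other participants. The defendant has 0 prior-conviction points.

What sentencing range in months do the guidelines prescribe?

Base offense level for perjury: 2.
S2 applies (level before this adjustment is 2 < 7, so +1): 2 + 1 = 3.
S4 does not apply.
S6 applies: 3 + 3 = 6.
S7 applies: 6 + 3 = 9.
S8 applies: 9 − 1 = 8.
Final offense level: 8.
Criminal history: 0 prior points → Category I (0-5).
Level 8 falls in the 8-12 band.
Grid: Level 8-12 × Category I = 13-21 months.

13-21 months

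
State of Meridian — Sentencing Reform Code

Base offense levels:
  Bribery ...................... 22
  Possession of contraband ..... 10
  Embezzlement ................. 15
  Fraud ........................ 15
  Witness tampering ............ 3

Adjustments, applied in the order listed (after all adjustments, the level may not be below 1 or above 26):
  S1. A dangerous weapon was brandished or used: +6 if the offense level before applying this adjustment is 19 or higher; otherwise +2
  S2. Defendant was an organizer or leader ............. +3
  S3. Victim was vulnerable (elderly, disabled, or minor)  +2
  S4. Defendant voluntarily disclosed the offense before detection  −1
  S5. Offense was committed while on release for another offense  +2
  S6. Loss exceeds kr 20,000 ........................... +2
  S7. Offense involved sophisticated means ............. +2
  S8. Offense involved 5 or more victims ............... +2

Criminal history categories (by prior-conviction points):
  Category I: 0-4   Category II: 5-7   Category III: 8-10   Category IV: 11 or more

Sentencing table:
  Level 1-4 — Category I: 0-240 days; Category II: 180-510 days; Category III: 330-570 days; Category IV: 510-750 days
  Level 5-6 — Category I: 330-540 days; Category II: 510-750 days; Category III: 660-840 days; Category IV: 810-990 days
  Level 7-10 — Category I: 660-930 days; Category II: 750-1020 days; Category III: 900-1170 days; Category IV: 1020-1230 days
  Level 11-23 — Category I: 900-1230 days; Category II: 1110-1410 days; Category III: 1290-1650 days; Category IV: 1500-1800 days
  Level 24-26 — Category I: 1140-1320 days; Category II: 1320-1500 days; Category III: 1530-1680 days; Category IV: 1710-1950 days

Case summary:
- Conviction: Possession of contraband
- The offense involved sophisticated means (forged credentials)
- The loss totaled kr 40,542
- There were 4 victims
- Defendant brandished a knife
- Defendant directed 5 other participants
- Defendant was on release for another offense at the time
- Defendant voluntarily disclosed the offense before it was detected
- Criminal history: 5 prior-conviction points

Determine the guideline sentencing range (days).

Base offense level for possession of contraband: 10.
S1 applies (level before this adjustment is 10 < 19, so +2): 10 + 2 = 12.
S2 applies: 12 + 3 = 15.
S4 applies: 15 − 1 = 14.
S5 applies: 14 + 2 = 16.
S6 applies: 16 + 2 = 18.
S7 applies: 18 + 2 = 20.
Final offense level: 20.
Criminal history: 5 prior points → Category II (5-7).
Level 20 falls in the 11-23 band.
Grid: Level 11-23 × Category II = 1110-1410 days.

1110-1410 days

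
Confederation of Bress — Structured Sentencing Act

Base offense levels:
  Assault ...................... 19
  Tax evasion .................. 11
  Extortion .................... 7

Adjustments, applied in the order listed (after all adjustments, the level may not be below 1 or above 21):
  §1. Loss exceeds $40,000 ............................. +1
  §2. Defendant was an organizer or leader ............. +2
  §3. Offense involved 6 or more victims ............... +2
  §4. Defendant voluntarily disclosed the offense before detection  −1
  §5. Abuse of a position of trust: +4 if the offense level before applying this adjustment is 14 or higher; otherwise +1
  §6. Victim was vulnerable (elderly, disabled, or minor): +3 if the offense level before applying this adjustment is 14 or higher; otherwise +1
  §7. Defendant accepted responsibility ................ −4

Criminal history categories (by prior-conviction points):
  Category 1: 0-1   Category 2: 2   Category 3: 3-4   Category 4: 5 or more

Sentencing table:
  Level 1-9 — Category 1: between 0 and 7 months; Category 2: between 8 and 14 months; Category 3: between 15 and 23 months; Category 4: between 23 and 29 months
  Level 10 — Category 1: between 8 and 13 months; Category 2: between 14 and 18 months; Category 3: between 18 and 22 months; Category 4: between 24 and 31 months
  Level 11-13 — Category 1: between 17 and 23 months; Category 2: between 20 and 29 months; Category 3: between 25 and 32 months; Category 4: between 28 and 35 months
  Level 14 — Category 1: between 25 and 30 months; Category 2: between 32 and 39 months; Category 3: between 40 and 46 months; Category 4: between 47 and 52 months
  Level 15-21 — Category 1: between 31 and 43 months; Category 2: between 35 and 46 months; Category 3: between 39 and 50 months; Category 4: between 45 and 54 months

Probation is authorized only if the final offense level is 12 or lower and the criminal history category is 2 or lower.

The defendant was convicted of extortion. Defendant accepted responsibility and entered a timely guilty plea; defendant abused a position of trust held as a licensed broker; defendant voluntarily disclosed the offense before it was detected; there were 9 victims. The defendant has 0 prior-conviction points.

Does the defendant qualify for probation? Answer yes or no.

Yes

Base offense level for extortion: 7.
§1 does not apply.
§2 does not apply.
§3 applies: 7 + 2 = 9.
§4 applies: 9 − 1 = 8.
§5 applies (level before this adjustment is 8 < 14, so +1): 8 + 1 = 9.
§7 applies: 9 − 4 = 5.
Final offense level: 5.
Criminal history: 0 prior points → Category 1 (0-1).
Level 5 falls in the 1-9 band.
Grid: Level 1-9 × Category 1 = 0-7 months.
Probation check: level 5 ≤ 12 and category 1 ≤ 2 → eligible.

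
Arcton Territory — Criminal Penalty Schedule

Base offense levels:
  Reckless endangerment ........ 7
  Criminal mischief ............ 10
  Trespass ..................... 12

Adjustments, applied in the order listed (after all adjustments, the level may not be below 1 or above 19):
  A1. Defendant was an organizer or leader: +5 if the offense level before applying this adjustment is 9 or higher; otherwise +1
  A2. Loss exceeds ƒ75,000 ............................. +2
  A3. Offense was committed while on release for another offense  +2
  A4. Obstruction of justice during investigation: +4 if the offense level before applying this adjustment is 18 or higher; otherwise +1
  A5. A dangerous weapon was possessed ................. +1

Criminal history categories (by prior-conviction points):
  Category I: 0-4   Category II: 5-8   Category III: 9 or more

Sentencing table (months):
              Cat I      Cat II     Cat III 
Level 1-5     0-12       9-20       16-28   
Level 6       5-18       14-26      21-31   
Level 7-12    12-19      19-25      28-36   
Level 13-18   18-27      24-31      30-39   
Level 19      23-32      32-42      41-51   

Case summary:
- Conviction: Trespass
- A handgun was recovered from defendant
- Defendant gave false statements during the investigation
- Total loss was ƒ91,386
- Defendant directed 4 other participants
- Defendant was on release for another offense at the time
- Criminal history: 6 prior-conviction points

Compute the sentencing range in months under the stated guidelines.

Base offense level for trespass: 12.
A1 applies (level before this adjustment is 12 ≥ 9, so +5): 12 + 5 = 17.
A2 applies: 17 + 2 = 19.
A3 applies: 19 + 2 = 21.
A4 applies (level before this adjustment is 21 ≥ 18, so +4): 21 + 4 = 25.
A5 applies: 25 + 1 = 26.
Level 26 exceeds the maximum of 19; capped at 19.
Final offense level: 19.
Criminal history: 6 prior points → Category II (5-8).
Level 19 falls in the 19 band.
Grid: Level 19 × Category II = 32-42 months.

32-42 months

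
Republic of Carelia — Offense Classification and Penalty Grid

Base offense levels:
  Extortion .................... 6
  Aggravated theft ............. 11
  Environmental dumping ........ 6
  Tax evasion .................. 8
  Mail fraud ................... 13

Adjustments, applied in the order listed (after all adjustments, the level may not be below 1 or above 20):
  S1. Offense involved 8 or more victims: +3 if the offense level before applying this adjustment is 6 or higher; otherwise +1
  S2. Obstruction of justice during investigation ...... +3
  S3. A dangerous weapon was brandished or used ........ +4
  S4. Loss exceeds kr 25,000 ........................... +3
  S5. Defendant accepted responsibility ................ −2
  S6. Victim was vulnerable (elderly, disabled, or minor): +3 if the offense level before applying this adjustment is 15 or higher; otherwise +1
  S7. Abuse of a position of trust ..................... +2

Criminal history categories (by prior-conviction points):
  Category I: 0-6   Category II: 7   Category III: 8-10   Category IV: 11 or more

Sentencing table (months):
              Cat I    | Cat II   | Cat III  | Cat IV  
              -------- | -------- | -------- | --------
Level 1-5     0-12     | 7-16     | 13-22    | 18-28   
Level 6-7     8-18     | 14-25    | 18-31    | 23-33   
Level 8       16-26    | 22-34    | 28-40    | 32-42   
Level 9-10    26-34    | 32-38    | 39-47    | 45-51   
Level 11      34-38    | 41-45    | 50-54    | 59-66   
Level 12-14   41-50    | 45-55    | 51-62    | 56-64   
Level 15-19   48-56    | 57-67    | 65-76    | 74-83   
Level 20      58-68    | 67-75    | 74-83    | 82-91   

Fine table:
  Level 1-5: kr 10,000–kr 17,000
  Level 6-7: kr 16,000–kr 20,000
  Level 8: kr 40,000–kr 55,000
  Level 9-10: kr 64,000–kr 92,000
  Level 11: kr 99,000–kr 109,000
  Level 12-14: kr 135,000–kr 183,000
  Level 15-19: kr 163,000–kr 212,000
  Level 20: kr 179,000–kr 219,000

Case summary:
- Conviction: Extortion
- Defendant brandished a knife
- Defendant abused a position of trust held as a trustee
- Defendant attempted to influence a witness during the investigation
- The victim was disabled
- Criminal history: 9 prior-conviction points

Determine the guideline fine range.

kr 163,000–kr 212,000

Base offense level for extortion: 6.
S2 applies: 6 + 3 = 9.
S3 applies: 9 + 4 = 13.
S4 does not apply.
S6 applies (level before this adjustment is 13 < 15, so +1): 13 + 1 = 14.
S7 applies: 14 + 2 = 16.
Final offense level: 16.
Level 16 falls in the 15-19 band.
Fine table: Level 15-19 → kr 163,000–kr 212,000.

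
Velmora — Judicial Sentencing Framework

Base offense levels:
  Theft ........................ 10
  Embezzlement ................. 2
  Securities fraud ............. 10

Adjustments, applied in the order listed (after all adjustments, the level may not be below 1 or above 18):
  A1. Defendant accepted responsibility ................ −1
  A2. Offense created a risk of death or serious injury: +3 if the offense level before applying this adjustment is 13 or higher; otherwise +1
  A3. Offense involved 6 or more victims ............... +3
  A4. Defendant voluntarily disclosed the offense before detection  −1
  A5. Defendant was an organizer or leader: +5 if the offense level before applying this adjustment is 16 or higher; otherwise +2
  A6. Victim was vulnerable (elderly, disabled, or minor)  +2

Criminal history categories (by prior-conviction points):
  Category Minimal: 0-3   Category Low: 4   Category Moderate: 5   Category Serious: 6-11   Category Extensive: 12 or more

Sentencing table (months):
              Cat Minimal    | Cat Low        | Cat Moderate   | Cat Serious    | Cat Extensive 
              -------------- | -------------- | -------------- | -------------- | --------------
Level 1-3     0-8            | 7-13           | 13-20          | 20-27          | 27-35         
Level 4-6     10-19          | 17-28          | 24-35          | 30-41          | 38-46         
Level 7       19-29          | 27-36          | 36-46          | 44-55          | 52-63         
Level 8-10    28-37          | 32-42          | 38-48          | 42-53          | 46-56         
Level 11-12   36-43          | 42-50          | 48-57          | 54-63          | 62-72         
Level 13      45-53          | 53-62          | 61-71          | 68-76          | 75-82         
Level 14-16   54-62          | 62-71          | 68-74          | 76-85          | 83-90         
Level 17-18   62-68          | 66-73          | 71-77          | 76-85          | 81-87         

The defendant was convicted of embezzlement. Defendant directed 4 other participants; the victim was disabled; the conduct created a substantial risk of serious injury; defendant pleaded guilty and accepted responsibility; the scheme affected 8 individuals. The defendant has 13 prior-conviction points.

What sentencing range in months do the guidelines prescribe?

Base offense level for embezzlement: 2.
A1 applies: 2 − 1 = 1.
A2 applies (level before this adjustment is 1 < 13, so +1): 1 + 1 = 2.
A3 applies: 2 + 3 = 5.
A4 does not apply.
A5 applies (level before this adjustment is 5 < 16, so +2): 5 + 2 = 7.
A6 applies: 7 + 2 = 9.
Final offense level: 9.
Criminal history: 13 prior points → Category Extensive (12+).
Level 9 falls in the 8-10 band.
Grid: Level 8-10 × Category Extensive = 46-56 months.

46-56 months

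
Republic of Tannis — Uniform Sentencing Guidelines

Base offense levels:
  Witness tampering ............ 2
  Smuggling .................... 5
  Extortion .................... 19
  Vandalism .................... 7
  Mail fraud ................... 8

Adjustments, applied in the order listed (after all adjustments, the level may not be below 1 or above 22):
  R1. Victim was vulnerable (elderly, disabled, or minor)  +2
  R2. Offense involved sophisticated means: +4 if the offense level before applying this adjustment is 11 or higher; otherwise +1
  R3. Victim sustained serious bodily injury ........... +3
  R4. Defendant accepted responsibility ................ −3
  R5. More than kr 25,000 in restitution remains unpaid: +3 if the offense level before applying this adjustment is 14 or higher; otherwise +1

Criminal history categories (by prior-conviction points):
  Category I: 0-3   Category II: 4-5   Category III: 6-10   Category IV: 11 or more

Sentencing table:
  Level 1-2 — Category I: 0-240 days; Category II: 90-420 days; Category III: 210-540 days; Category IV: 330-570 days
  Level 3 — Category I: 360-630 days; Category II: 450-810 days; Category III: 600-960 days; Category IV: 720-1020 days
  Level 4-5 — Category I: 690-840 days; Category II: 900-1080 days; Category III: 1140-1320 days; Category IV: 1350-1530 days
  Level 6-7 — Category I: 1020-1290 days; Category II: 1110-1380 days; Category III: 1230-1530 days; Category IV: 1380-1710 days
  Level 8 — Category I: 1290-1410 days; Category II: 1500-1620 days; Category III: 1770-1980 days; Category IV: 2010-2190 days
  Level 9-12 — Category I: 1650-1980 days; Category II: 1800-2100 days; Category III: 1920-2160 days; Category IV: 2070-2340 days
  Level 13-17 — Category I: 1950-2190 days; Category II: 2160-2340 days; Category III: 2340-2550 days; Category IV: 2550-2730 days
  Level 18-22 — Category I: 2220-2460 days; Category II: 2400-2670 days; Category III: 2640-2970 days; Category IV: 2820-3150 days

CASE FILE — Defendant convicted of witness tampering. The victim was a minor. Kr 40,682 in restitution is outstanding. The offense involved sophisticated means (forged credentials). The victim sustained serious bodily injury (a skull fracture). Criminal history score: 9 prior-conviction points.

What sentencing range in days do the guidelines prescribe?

Base offense level for witness tampering: 2.
R1 applies: 2 + 2 = 4.
R2 applies (level before this adjustment is 4 < 11, so +1): 4 + 1 = 5.
R3 applies: 5 + 3 = 8.
R5 applies (level before this adjustment is 8 < 14, so +1): 8 + 1 = 9.
Final offense level: 9.
Criminal history: 9 prior points → Category III (6-10).
Level 9 falls in the 9-12 band.
Grid: Level 9-12 × Category III = 1920-2160 days.

1920-2160 days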